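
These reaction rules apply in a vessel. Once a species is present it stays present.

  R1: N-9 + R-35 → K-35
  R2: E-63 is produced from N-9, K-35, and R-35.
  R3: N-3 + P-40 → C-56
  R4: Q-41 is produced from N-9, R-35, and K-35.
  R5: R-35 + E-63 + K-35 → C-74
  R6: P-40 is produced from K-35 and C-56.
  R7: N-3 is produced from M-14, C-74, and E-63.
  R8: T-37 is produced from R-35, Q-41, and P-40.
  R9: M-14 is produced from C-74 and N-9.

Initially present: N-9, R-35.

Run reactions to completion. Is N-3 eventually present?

Yes

N-9 and R-35 present → K-35 forms (R1).
N-9, K-35, and R-35 present → E-63 forms (R2).
R-35, E-63, and K-35 present → C-74 forms (R5).
C-74 and N-9 present → M-14 forms (R9).
M-14, C-74, and E-63 present → N-3 forms (R7).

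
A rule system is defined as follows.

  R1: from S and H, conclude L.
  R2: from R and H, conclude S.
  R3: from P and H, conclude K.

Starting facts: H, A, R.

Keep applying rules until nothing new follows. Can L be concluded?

Yes

R and H hold, so S follows (R2).
From S and H, R1 gives L.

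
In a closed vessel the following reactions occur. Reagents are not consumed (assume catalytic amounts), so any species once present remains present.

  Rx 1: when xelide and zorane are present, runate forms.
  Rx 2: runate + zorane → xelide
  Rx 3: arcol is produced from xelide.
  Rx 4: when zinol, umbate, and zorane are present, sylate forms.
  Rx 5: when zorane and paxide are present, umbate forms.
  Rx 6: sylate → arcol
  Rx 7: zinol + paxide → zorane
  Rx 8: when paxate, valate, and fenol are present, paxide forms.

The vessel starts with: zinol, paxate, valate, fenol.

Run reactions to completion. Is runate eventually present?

No

runate would need xelide and zorane (Rx 1), but xelide never forms.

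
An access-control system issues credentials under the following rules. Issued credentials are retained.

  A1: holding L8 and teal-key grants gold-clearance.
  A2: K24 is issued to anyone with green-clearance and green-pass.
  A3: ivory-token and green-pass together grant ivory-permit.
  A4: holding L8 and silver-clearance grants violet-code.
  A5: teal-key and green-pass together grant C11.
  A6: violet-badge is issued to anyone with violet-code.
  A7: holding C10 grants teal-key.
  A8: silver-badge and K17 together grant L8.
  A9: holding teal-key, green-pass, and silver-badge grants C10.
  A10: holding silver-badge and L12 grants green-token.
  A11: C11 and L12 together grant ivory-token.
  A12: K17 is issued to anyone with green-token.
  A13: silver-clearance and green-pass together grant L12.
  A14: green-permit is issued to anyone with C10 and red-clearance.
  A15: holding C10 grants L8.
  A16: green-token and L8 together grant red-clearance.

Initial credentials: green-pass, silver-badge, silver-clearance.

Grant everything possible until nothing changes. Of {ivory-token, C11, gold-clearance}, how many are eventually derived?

0

ivory-token would need C11 and L12 (A11), but C11 is never granted.
C11 would need teal-key and green-pass (A5), but teal-key is never granted.
gold-clearance would need L8 and teal-key (A1), but teal-key is never granted.
None of the 3 are reached.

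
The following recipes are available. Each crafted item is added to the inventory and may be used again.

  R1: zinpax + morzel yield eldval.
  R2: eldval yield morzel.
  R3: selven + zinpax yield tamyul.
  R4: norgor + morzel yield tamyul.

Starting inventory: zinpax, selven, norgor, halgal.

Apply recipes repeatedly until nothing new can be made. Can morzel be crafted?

No

morzel would need eldval (R2), but eldval is never obtained.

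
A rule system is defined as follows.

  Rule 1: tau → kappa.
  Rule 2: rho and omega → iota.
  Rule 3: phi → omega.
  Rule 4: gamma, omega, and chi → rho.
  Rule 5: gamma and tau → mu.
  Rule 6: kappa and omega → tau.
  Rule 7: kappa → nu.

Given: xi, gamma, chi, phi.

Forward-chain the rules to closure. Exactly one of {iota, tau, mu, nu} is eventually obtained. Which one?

iota

From phi, Rule 3 gives omega.
gamma, omega, and chi hold, so rho follows (Rule 4).
rho and omega hold, so iota follows (Rule 2).
tau would need kappa and omega (Rule 6), but kappa is never established. nu would need kappa (Rule 7), but kappa is never established. mu would need gamma and tau (Rule 5), but tau is never established.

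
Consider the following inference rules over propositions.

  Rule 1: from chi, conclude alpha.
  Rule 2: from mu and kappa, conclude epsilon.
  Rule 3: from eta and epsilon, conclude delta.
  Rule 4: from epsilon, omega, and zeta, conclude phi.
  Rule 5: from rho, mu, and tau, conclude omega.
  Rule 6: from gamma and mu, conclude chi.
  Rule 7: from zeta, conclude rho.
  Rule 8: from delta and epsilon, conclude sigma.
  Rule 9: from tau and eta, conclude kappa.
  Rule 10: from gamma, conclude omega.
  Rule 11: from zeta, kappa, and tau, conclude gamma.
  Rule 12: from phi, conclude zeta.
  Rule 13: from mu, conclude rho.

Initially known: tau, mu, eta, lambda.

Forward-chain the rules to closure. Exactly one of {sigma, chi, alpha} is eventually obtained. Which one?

From tau and eta, Rule 9 gives kappa.
From mu and kappa, Rule 2 gives epsilon.
eta and epsilon hold, so delta follows (Rule 3).
delta and epsilon hold, so sigma follows (Rule 8).
chi would need gamma and mu (Rule 6), but gamma is never established. alpha would need chi (Rule 1), but chi is never established.

sigma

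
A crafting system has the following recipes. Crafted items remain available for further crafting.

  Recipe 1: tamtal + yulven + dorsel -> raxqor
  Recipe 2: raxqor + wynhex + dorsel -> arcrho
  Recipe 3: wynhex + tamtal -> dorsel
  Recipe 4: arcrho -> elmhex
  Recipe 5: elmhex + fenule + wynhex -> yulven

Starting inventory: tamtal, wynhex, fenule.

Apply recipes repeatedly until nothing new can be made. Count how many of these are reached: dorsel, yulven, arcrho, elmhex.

1

Using Recipe 3, wynhex and tamtal make dorsel.
dorsel: reached.
yulven would need elmhex, fenule, and wynhex (Recipe 5), but elmhex is never obtained.
arcrho would need raxqor, wynhex, and dorsel (Recipe 2), but raxqor is never obtained.
elmhex would need arcrho (Recipe 4), but arcrho is never obtained.
Reached: dorsel — 1 of the 4.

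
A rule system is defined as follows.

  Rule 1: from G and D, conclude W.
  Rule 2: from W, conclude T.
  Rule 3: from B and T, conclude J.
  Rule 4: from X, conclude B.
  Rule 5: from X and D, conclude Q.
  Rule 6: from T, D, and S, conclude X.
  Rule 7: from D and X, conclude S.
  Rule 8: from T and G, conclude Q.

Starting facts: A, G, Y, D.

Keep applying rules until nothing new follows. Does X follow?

X would need T, D, and S (Rule 6), but S is never established.

No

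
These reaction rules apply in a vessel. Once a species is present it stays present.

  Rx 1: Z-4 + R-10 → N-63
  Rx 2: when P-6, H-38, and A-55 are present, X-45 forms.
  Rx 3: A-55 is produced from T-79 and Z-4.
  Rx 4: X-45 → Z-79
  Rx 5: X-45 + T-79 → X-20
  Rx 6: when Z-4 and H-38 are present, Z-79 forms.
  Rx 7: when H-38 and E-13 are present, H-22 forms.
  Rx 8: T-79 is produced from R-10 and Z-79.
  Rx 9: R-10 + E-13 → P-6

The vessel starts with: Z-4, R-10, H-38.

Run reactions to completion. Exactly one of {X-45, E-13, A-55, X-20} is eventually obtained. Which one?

A-55

Z-4 and H-38 present → Z-79 forms (Rx 6).
R-10 and Z-79 present → T-79 forms (Rx 8).
T-79 and Z-4 present → A-55 forms (Rx 3).
No rule produces E-13, and it is not given. X-45 would need P-6, H-38, and A-55 (Rx 2), but P-6 never forms. X-20 would need X-45 and T-79 (Rx 5), but X-45 never forms.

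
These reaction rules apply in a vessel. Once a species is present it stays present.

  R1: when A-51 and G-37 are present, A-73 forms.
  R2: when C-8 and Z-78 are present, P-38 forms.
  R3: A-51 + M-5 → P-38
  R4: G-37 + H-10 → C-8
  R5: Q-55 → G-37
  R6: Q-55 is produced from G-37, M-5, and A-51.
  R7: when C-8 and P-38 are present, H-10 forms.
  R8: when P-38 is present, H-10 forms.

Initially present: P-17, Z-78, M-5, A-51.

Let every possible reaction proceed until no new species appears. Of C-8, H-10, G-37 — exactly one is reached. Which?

A-51 and M-5 present → P-38 forms (R3).
P-38 present → H-10 forms (R8).
C-8 would need G-37 and H-10 (R4), but G-37 never forms. G-37 would need Q-55 (R5), but Q-55 never forms.

H-10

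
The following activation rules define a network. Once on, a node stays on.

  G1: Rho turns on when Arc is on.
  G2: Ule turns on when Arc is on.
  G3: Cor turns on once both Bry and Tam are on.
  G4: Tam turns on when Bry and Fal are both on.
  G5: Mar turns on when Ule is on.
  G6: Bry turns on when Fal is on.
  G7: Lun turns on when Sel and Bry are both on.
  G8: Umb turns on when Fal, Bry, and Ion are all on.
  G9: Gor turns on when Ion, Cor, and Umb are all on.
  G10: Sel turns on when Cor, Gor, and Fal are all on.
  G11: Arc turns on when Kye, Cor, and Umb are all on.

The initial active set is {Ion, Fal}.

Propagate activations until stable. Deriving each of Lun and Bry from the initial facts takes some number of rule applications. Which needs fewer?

Bry: Fal is on, so Bry turns on (G6). [1 rule application]
Lun: G6: Fal on → Bry on. G4: Bry and Fal on → Tam on. Fal, Bry, and Ion are on, so Umb turns on (G8). G3: Bry and Tam on → Cor on. G9: Ion, Cor, and Umb on → Gor on. Cor, Gor, and Fal are on, so Sel turns on (G10). G7: Sel and Bry on → Lun on. [7 rule applications]
Bry needs fewer.

Bry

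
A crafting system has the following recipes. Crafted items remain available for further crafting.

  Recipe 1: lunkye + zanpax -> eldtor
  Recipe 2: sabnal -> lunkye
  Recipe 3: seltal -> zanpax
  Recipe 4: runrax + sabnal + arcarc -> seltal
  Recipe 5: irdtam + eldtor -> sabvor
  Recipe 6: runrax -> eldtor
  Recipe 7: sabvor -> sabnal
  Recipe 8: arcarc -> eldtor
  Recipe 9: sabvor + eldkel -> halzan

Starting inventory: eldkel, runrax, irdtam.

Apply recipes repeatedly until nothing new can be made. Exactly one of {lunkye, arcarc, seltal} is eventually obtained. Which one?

lunkye

Using Recipe 6, runrax makes eldtor.
Using Recipe 5, irdtam and eldtor make sabvor.
Using Recipe 7, sabvor makes sabnal.
sabnal -> lunkye (Recipe 2).
No rule produces arcarc, and it is not given. seltal would need runrax, sabnal, and arcarc (Recipe 4), but arcarc is never obtained.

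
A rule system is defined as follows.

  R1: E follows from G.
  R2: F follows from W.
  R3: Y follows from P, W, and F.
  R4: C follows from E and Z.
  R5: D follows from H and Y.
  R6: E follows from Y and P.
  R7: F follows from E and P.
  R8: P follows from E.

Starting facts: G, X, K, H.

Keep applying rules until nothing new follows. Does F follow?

From G, R1 gives E.
From E, R8 gives P.
From E and P, R7 gives F.

Yes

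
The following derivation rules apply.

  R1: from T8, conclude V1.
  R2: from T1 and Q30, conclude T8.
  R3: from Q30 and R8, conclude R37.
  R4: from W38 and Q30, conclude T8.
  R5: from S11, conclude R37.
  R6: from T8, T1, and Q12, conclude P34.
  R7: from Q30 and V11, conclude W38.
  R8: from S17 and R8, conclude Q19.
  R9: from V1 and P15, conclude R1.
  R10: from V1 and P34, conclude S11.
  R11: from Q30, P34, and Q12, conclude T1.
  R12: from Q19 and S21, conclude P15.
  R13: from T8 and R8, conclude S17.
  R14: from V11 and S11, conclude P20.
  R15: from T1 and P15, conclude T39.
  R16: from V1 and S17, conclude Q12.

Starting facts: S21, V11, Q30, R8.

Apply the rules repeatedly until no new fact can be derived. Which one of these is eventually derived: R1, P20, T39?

R1

Q30 and V11 hold, so W38 follows (R7).
From W38 and Q30, R4 gives T8.
T8 and R8 hold, so S17 follows (R13).
T8 holds, so V1 follows (R1).
S17 and R8 hold, so Q19 follows (R8).
From Q19 and S21, R12 gives P15.
V1 and P15 hold, so R1 follows (R9).
P20 would need V11 and S11 (R14), but S11 is never established. T39 would need T1 and P15 (R15), but T1 is never established.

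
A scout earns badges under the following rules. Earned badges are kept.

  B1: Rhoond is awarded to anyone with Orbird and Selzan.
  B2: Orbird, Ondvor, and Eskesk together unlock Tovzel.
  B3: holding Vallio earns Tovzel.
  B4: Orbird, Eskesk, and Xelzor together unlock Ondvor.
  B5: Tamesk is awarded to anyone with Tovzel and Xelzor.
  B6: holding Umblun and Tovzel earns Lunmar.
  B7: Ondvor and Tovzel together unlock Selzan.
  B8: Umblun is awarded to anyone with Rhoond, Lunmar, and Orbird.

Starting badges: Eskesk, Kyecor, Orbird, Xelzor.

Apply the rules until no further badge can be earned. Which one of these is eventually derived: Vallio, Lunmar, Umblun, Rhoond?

Rhoond

With Orbird, Eskesk, and Xelzor, Ondvor is earned (B4).
With Orbird, Ondvor, and Eskesk, Tovzel is earned (B2).
With Ondvor and Tovzel, Selzan is earned (B7).
With Orbird and Selzan, Rhoond is earned (B1).
Lunmar would need Umblun and Tovzel (B6), but Umblun is never earned. Umblun would need Rhoond, Lunmar, and Orbird (B8), but Lunmar is never earned. No rule produces Vallio, and it is not given.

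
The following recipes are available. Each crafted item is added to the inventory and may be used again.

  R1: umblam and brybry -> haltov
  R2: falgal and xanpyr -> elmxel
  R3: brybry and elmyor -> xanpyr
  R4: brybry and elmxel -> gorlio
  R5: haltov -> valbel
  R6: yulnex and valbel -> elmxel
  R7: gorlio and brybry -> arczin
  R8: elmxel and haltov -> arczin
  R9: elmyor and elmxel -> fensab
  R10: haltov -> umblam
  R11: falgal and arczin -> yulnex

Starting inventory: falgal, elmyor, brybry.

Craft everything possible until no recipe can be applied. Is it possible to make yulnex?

brybry and elmyor -> xanpyr (R3).
falgal and xanpyr -> elmxel (R2).
brybry and elmxel -> gorlio (R4).
gorlio and brybry -> arczin (R7).
falgal and arczin -> yulnex (R11).

Yes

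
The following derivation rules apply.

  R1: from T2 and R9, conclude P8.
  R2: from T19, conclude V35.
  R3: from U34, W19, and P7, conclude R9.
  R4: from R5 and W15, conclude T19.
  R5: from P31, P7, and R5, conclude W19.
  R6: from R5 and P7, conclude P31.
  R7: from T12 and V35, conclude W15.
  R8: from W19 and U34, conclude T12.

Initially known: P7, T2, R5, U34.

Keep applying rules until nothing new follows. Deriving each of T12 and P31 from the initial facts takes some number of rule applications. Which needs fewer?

P31: From R5 and P7, R6 gives P31. [1 rule application]
T12: R5 and P7 hold, so P31 follows (R6). From P31, P7, and R5, R5 gives W19. From W19 and U34, R8 gives T12. [3 rule applications]
P31 needs fewer.

P31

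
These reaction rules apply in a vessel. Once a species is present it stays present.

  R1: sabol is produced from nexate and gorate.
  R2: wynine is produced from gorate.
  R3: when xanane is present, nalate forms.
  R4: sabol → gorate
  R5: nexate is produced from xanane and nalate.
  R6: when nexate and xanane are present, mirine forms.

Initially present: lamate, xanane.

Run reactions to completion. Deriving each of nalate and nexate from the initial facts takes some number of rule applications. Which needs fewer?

nalate: xanane present → nalate forms (R3). [1 rule application]
nexate: xanane present → nalate forms (R3). xanane and nalate present → nexate forms (R5). [2 rule applications]
nalate needs fewer.

nalate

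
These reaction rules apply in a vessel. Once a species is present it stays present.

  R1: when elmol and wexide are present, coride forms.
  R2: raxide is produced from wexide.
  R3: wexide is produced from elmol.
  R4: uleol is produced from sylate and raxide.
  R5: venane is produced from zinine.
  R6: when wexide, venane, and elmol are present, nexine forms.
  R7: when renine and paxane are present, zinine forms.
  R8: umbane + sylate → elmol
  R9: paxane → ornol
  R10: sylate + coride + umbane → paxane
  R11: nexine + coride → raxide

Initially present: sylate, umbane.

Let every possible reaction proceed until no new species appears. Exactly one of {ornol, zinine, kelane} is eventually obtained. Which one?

umbane and sylate present → elmol forms (R8).
elmol present → wexide forms (R3).
elmol and wexide present → coride forms (R1).
sylate, coride, and umbane present → paxane forms (R10).
paxane present → ornol forms (R9).
zinine would need renine and paxane (R7), but renine never forms. No rule produces kelane, and it is not given.

ornol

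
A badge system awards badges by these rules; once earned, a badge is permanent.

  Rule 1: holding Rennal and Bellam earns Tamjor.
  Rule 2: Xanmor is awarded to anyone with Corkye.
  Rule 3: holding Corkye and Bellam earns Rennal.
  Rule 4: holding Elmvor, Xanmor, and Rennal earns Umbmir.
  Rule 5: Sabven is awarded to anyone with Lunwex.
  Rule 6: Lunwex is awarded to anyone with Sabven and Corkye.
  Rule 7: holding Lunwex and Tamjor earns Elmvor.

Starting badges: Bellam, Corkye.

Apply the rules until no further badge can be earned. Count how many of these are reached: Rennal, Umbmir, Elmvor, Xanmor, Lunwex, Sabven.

With Corkye and Bellam, Rennal is earned (Rule 3).
With Corkye, Xanmor is earned (Rule 2).
Rennal: reached.
Umbmir would need Elmvor, Xanmor, and Rennal (Rule 4), but Elmvor is never earned.
Elmvor would need Lunwex and Tamjor (Rule 7), but Lunwex is never earned.
Xanmor: reached.
Lunwex would need Sabven and Corkye (Rule 6), but Sabven is never earned.
Sabven would need Lunwex (Rule 5), but Lunwex is never earned.
Reached: Rennal and Xanmor — 2 of the 6.

2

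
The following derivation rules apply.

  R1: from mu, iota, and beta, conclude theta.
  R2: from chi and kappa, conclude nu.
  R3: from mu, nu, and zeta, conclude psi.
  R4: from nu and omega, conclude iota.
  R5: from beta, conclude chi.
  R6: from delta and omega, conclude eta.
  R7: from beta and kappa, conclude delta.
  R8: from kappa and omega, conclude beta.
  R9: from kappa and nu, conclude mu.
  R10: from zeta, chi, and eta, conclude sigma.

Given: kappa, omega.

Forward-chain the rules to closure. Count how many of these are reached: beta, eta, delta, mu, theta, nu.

6

From kappa and omega, R8 gives beta.
beta and kappa hold, so delta follows (R7).
beta holds, so chi follows (R5).
From delta and omega, R6 gives eta.
chi and kappa hold, so nu follows (R2).
From kappa and nu, R9 gives mu.
nu and omega hold, so iota follows (R4).
From mu, iota, and beta, R1 gives theta.
beta: reached.
eta: reached.
delta: reached.
mu: reached.
theta: reached.
nu: reached.
All 6 are reached.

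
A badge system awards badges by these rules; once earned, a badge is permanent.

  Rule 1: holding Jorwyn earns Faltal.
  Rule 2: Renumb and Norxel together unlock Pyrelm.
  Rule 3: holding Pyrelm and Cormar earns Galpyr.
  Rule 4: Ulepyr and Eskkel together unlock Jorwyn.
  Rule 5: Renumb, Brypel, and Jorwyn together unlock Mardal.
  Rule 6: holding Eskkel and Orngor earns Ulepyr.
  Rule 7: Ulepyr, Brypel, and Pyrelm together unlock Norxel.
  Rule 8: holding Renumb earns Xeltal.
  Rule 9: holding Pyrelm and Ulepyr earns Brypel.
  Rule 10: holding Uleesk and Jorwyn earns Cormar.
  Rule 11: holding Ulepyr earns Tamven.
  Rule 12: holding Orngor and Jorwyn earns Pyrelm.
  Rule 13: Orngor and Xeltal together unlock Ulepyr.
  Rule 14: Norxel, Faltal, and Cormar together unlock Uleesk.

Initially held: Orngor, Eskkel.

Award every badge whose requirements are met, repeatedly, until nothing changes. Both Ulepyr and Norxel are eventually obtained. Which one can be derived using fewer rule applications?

Ulepyr

Ulepyr: With Eskkel and Orngor, Ulepyr is earned (Rule 6). [1 rule application]
Norxel: With Eskkel and Orngor, Ulepyr is earned (Rule 6). With Ulepyr and Eskkel, Jorwyn is earned (Rule 4). With Orngor and Jorwyn, Pyrelm is earned (Rule 12). With Pyrelm and Ulepyr, Brypel is earned (Rule 9). With Ulepyr, Brypel, and Pyrelm, Norxel is earned (Rule 7). [5 rule applications]
Ulepyr needs fewer.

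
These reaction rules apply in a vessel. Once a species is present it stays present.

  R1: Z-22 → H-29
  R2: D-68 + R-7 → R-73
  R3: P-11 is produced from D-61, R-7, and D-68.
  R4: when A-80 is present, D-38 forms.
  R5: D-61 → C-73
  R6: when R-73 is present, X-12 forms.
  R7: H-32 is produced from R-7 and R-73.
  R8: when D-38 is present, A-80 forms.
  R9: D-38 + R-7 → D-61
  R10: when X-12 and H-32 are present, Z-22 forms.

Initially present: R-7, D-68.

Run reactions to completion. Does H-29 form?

Yes

D-68 and R-7 present → R-73 forms (R2).
R-73 present → X-12 forms (R6).
R-7 and R-73 present → H-32 forms (R7).
X-12 and H-32 present → Z-22 forms (R10).
Z-22 present → H-29 forms (R1).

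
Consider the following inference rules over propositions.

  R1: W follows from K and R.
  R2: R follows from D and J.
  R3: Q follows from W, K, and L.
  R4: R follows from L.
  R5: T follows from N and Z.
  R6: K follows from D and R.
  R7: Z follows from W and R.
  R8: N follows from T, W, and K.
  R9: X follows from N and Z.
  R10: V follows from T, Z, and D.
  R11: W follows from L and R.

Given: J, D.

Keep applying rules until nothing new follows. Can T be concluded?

T would need N and Z (R5), but N is never established.

No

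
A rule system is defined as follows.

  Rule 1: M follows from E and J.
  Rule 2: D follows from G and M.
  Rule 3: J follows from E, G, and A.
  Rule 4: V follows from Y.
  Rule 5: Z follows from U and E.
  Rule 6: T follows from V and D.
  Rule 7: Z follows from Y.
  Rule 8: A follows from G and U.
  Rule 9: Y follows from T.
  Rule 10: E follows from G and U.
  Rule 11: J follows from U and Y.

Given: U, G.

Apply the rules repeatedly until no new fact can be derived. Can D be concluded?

Yes

G and U hold, so A follows (Rule 8).
G and U hold, so E follows (Rule 10).
From E, G, and A, Rule 3 gives J.
From E and J, Rule 1 gives M.
G and M hold, so D follows (Rule 2).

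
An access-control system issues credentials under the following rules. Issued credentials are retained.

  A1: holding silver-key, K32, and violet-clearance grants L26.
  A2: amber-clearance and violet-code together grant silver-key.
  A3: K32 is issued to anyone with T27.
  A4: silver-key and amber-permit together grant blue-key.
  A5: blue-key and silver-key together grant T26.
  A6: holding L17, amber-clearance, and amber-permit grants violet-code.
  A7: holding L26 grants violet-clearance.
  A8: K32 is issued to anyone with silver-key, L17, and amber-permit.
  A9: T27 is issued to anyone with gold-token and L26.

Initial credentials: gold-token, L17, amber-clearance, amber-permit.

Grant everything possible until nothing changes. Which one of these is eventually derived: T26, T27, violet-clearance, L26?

T26

Holding L17, amber-clearance, and amber-permit grants violet-code (A6).
Holding amber-clearance and violet-code grants silver-key (A2).
Holding silver-key and amber-permit grants blue-key (A4).
Holding blue-key and silver-key grants T26 (A5).
T27 would need gold-token and L26 (A9), but L26 is never granted. violet-clearance would need L26 (A7), but L26 is never granted. L26 would need silver-key, K32, and violet-clearance (A1), but violet-clearance is never granted.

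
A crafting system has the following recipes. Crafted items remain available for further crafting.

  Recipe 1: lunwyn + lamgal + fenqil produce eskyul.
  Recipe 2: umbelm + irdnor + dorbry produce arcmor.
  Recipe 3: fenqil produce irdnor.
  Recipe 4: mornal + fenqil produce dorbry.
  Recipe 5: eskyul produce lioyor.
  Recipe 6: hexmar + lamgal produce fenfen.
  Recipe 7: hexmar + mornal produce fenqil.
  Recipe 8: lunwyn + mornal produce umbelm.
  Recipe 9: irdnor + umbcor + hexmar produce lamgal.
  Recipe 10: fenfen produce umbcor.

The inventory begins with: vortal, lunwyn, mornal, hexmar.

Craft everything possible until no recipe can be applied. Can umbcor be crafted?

No

umbcor would need fenfen (Recipe 10), but fenfen is never obtained.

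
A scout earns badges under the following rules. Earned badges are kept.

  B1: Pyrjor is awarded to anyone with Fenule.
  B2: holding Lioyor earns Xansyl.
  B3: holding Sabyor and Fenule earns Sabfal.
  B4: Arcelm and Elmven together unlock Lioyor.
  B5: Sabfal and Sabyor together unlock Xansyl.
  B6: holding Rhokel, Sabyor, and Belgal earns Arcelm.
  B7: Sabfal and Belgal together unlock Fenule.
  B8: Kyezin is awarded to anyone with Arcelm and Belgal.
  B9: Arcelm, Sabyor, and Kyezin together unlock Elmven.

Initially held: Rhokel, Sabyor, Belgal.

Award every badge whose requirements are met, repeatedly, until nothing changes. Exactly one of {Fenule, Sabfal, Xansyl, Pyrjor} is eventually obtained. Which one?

With Rhokel, Sabyor, and Belgal, Arcelm is earned (B6).
With Arcelm and Belgal, Kyezin is earned (B8).
With Arcelm, Sabyor, and Kyezin, Elmven is earned (B9).
With Arcelm and Elmven, Lioyor is earned (B4).
With Lioyor, Xansyl is earned (B2).
Fenule would need Sabfal and Belgal (B7), but Sabfal is never earned. Pyrjor would need Fenule (B1), but Fenule is never earned. Sabfal would need Sabyor and Fenule (B3), but Fenule is never earned.

Xansyl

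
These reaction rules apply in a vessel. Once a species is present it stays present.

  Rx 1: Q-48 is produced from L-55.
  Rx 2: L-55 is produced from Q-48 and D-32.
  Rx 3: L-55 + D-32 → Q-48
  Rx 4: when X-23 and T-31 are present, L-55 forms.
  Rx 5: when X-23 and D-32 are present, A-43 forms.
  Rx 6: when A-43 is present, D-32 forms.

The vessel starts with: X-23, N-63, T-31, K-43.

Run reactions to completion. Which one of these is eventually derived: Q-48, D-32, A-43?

X-23 and T-31 present → L-55 forms (Rx 4).
L-55 present → Q-48 forms (Rx 1).
D-32 would need A-43 (Rx 6), but A-43 never forms. A-43 would need X-23 and D-32 (Rx 5), but D-32 never forms.

Q-48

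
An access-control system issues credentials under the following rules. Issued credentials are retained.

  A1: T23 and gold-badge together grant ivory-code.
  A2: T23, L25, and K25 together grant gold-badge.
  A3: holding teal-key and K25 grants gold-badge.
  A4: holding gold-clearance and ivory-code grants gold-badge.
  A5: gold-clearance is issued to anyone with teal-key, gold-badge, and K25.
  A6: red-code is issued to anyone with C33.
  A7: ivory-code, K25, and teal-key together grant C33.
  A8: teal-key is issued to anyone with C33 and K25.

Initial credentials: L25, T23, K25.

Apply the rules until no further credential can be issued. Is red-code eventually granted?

red-code would need C33 (A6), but C33 is never granted.

No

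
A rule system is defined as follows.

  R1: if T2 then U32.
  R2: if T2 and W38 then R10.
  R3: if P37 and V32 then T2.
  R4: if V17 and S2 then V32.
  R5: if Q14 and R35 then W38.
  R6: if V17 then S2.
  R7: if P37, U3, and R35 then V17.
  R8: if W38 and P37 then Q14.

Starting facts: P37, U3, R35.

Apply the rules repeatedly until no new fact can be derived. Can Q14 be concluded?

No

Q14 would need W38 and P37 (R8), but W38 is never established.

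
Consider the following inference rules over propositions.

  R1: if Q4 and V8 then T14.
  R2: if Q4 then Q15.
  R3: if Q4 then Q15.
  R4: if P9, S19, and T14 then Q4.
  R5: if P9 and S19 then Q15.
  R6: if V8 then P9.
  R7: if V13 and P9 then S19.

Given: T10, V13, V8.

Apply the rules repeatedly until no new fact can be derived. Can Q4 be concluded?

No

Q4 would need P9, S19, and T14 (R4), but T14 is never established.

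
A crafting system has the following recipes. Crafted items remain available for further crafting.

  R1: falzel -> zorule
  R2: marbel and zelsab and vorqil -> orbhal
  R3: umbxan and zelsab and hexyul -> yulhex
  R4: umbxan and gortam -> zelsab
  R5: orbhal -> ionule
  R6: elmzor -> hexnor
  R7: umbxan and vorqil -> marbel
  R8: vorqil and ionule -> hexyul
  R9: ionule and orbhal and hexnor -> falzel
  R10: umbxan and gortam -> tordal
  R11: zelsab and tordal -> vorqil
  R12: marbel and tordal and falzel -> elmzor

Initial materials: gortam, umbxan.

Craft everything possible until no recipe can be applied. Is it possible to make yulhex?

Yes

Using R10, umbxan and gortam make tordal.
umbxan and gortam -> zelsab (R4).
zelsab and tordal -> vorqil (R11).
umbxan and vorqil -> marbel (R7).
Using R2, marbel, zelsab, and vorqil make orbhal.
orbhal -> ionule (R5).
Using R8, vorqil and ionule make hexyul.
umbxan and zelsab and hexyul -> yulhex (R3).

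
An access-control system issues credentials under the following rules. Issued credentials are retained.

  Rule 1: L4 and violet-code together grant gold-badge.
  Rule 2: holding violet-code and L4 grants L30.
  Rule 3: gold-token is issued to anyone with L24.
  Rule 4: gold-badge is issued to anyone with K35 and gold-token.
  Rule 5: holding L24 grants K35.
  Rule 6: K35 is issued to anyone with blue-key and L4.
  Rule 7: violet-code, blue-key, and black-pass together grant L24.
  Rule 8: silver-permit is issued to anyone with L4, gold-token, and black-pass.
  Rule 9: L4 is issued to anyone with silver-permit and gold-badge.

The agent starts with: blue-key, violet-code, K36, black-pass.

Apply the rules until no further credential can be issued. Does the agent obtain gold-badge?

Yes

Holding violet-code, blue-key, and black-pass grants L24 (Rule 7).
Holding L24 grants gold-token (Rule 3).
Holding L24 grants K35 (Rule 5).
Holding K35 and gold-token grants gold-badge (Rule 4).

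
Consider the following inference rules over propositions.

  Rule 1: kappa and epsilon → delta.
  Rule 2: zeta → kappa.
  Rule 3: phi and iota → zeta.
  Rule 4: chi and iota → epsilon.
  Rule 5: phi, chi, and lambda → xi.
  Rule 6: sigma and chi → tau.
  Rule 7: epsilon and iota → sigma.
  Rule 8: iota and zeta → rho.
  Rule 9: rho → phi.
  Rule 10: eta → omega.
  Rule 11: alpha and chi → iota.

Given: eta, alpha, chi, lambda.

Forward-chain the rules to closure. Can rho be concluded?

rho would need iota and zeta (Rule 8), but zeta is never established.

No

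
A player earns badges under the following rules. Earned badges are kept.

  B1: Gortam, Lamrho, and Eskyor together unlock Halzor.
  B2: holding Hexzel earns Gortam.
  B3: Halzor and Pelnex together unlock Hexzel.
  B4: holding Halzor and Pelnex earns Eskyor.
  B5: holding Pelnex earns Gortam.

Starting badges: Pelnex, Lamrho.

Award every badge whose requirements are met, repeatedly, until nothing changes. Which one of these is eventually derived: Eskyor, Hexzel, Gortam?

Gortam

With Pelnex, Gortam is earned (B5).
Hexzel would need Halzor and Pelnex (B3), but Halzor is never earned. Eskyor would need Halzor and Pelnex (B4), but Halzor is never earned.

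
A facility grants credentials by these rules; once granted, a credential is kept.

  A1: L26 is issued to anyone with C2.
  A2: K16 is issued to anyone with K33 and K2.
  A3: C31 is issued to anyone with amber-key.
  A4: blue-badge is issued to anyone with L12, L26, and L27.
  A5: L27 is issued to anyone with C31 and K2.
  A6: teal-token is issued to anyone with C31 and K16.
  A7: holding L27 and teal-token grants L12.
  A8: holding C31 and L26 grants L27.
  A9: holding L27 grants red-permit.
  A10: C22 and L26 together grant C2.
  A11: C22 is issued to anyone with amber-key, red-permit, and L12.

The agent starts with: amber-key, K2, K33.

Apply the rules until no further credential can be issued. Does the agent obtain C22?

Holding K33 and K2 grants K16 (A2).
Holding amber-key grants C31 (A3).
Holding C31 and K16 grants teal-token (A6).
Holding C31 and K2 grants L27 (A5).
Holding L27 grants red-permit (A9).
Holding L27 and teal-token grants L12 (A7).
Holding amber-key, red-permit, and L12 grants C22 (A11).

Yes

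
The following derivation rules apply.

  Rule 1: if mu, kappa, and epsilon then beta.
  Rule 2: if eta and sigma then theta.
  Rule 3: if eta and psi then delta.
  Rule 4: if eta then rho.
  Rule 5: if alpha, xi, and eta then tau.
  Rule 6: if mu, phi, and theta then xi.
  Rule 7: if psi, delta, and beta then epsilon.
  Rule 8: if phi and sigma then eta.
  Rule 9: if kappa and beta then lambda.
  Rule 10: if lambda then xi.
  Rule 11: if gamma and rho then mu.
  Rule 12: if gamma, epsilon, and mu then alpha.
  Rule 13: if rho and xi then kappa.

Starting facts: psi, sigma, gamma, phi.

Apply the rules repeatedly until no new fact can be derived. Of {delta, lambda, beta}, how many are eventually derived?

1

phi and sigma hold, so eta follows (Rule 8).
eta and psi hold, so delta follows (Rule 3).
delta: reached.
lambda would need kappa and beta (Rule 9), but beta is never established.
beta would need mu, kappa, and epsilon (Rule 1), but epsilon is never established.
Reached: delta — 1 of the 3.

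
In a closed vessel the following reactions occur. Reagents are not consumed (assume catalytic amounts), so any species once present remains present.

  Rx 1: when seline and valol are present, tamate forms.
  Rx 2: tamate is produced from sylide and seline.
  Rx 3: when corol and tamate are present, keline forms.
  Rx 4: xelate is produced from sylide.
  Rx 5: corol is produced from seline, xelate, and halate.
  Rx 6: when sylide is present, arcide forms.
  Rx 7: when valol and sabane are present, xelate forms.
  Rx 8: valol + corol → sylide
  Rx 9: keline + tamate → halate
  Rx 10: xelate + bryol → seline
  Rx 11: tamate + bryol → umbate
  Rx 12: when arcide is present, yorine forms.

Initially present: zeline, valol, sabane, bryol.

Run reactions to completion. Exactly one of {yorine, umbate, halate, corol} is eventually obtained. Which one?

valol and sabane present → xelate forms (Rx 7).
xelate and bryol present → seline forms (Rx 10).
seline and valol present → tamate forms (Rx 1).
tamate and bryol present → umbate forms (Rx 11).
yorine would need arcide (Rx 12), but arcide never forms. halate would need keline and tamate (Rx 9), but keline never forms. corol would need seline, xelate, and halate (Rx 5), but halate never forms.

umbate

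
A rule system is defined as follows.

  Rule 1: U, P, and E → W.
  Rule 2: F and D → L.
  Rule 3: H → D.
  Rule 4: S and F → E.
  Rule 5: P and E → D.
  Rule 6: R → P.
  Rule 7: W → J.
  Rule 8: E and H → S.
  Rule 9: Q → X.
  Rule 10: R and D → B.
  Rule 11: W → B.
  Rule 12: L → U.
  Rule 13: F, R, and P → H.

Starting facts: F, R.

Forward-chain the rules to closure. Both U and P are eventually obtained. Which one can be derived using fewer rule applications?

P

P: R holds, so P follows (Rule 6). [1 rule application]
U: R holds, so P follows (Rule 6). From F, R, and P, Rule 13 gives H. H holds, so D follows (Rule 3). F and D hold, so L follows (Rule 2). From L, Rule 12 gives U. [5 rule applications]
P needs fewer.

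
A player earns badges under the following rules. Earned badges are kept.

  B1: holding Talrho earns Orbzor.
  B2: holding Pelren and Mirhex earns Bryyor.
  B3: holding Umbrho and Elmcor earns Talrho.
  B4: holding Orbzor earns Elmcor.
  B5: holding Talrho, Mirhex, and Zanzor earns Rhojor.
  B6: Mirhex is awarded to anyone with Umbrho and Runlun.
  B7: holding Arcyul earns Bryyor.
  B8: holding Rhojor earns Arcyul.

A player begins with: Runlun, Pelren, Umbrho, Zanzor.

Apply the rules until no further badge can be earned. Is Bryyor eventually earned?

With Umbrho and Runlun, Mirhex is earned (B6).
With Pelren and Mirhex, Bryyor is earned (B2).

Yes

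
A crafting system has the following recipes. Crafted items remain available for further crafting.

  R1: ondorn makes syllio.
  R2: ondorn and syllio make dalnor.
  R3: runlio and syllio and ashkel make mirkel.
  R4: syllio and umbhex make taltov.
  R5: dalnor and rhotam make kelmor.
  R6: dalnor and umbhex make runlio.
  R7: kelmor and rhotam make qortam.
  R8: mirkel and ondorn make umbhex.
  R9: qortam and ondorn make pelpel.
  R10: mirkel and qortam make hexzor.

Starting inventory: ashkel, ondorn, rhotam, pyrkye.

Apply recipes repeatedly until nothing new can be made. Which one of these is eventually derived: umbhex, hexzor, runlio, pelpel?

pelpel

ondorn → syllio (R1).
ondorn and syllio → dalnor (R2).
dalnor and rhotam → kelmor (R5).
Using R7, kelmor and rhotam make qortam.
Using R9, qortam and ondorn make pelpel.
hexzor would need mirkel and qortam (R10), but mirkel is never obtained. umbhex would need mirkel and ondorn (R8), but mirkel is never obtained. runlio would need dalnor and umbhex (R6), but umbhex is never obtained.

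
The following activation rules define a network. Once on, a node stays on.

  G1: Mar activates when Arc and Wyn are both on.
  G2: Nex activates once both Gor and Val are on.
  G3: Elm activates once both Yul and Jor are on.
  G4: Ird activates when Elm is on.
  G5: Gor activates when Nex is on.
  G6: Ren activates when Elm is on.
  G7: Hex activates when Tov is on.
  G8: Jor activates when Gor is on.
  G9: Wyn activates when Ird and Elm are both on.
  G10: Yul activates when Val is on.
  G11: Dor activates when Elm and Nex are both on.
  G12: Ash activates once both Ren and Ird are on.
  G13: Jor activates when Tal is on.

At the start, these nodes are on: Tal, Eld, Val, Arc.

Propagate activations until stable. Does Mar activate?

Val is on, so Yul activates (G10).
Tal is on, so Jor activates (G13).
Yul and Jor are on, so Elm activates (G3).
Elm is on, so Ird activates (G4).
Ird and Elm are on, so Wyn activates (G9).
Arc and Wyn are on, so Mar activates (G1).

Yes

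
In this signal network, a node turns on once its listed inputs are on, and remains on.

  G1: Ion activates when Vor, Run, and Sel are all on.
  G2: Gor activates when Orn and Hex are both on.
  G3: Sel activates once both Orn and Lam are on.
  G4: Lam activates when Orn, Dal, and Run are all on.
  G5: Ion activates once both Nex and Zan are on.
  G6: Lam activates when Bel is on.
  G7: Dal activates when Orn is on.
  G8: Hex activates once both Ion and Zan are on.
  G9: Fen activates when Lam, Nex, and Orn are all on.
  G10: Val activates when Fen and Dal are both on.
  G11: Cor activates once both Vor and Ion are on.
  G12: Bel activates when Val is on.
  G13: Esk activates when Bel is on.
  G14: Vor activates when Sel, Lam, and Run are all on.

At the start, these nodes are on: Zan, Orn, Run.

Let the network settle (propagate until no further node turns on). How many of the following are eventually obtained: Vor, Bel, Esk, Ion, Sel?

3

Orn is on, so Dal activates (G7).
G4: Orn, Dal, and Run on → Lam on.
G3: Orn and Lam on → Sel on.
G14: Sel, Lam, and Run on → Vor on.
Vor, Run, and Sel are on, so Ion activates (G1).
Vor: reached.
Bel would need Val (G12), but Val never turns on.
Esk would need Bel (G13), but Bel never turns on.
Ion: reached.
Sel: reached.
Reached: Vor, Ion, and Sel — 3 of the 5.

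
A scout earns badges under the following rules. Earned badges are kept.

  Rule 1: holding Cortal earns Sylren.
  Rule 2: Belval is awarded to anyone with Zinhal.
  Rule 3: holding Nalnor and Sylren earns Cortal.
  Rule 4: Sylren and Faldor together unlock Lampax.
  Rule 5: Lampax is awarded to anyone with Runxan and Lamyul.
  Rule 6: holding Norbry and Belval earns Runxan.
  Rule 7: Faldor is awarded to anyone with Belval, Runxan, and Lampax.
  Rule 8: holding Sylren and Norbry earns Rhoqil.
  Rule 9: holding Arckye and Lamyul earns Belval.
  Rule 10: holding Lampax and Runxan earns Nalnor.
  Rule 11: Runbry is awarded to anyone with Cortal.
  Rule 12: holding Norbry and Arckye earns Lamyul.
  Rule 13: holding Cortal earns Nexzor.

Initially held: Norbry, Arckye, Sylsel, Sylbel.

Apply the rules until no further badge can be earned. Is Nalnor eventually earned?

With Norbry and Arckye, Lamyul is earned (Rule 12).
With Arckye and Lamyul, Belval is earned (Rule 9).
With Norbry and Belval, Runxan is earned (Rule 6).
With Runxan and Lamyul, Lampax is earned (Rule 5).
With Lampax and Runxan, Nalnor is earned (Rule 10).

Yes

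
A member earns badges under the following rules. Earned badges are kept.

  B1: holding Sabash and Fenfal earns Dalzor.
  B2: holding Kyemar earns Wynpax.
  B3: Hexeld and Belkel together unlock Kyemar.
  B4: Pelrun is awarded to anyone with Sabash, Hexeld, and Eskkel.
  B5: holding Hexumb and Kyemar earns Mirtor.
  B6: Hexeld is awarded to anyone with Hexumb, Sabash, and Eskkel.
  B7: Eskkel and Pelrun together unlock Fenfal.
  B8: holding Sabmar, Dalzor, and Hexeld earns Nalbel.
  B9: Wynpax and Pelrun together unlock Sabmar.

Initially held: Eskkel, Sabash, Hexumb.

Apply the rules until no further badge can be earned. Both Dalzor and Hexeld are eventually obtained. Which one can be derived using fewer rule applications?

Hexeld

Hexeld: With Hexumb, Sabash, and Eskkel, Hexeld is earned (B6). [1 rule application]
Dalzor: With Hexumb, Sabash, and Eskkel, Hexeld is earned (B6). With Sabash, Hexeld, and Eskkel, Pelrun is earned (B4). With Eskkel and Pelrun, Fenfal is earned (B7). With Sabash and Fenfal, Dalzor is earned (B1). [4 rule applications]
Hexeld needs fewer.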